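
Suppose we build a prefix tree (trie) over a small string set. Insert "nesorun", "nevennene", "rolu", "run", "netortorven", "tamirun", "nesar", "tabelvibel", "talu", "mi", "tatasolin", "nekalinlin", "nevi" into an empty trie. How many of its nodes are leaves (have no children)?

13

A leaf is a node with no children — equivalently, the end of a word that is not a proper prefix of any other stored word.
Those words: "mi", "nekalinlin", "nesar", "nesorun", "netortorven", "nevennene", "nevi", "rolu", "run", "tabelvibel", "talu", "tamirun", "tatasolin"
Leaf count: 13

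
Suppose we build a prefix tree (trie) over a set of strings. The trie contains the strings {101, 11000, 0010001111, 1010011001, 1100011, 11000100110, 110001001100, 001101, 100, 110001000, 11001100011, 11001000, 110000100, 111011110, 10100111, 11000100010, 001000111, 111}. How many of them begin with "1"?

15

Walk to "1"; the words in its subtree are exactly those with that prefix.
Words under "1": 100, 101, 1010011001, 10100111, 11000, 110000100, 110001000, 11000100010, 11000100110, 110001001100, 1100011, 11001000, 11001100011, 111, 111011110
Count: 15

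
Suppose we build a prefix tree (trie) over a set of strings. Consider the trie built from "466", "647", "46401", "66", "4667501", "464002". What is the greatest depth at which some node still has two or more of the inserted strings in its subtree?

4

The deepest shared node is where two words last agree before diverging.
e.g. "464002" and "46401" share the prefix "4640" of length 4; no pair shares a longer one.
Longest shared-prefix length: 4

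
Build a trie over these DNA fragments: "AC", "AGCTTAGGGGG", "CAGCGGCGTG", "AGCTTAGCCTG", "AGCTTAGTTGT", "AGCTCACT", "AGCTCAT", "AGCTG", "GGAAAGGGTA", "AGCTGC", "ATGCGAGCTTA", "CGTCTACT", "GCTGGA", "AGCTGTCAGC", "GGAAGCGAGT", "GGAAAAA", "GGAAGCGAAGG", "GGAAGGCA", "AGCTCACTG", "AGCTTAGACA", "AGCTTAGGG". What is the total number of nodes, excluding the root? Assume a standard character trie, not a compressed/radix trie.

For each word, the new-node count is its length minus the longest prefix already in the trie:
  "AC" → 2 new (A, C)
  "AGCTTAGGGGG" → prefix "A" already present; 10 new (G, C, T, T, A, G, G, G, G, G)
  "CAGCGGCGTG" → 10 new (C, A, G, C, G, G, C, G, T, G)
  "AGCTTAGCCTG" → prefix "AGCTTAG" already present; 4 new (C, C, T, G)
  "AGCTTAGTTGT" → prefix "AGCTTAG" already present; 4 new (T, T, G, T)
  "AGCTCACT" → prefix "AGCT" already present; 4 new (C, A, C, T)
  "AGCTCAT" → prefix "AGCTCA" already present; 1 new (T)
  "AGCTG" → prefix "AGCT" already present; 1 new (G)
  "GGAAAGGGTA" → 10 new (G, G, A, A, A, G, G, G, T, A)
  "AGCTGC" → prefix "AGCTG" already present; 1 new (C)
  "ATGCGAGCTTA" → prefix "A" already present; 10 new (T, G, C, G, A, G, C, T, T, A)
  "CGTCTACT" → prefix "C" already present; 7 new (G, T, C, T, A, C, T)
  "GCTGGA" → prefix "G" already present; 5 new (C, T, G, G, A)
  "AGCTGTCAGC" → prefix "AGCTG" already present; 5 new (T, C, A, G, C)
  "GGAAGCGAGT" → prefix "GGAA" already present; 6 new (G, C, G, A, G, T)
  "GGAAAAA" → prefix "GGAAA" already present; 2 new (A, A)
  "GGAAGCGAAGG" → prefix "GGAAGCGA" already present; 3 new (A, G, G)
  "GGAAGGCA" → prefix "GGAAG" already present; 3 new (G, C, A)
  "AGCTCACTG" → prefix "AGCTCACT" already present; 1 new (G)
  "AGCTTAGACA" → prefix "AGCTTAG" already present; 3 new (A, C, A)
  "AGCTTAGGG" → prefix "AGCTTAGGG" already present; 0 new (none)
Total nodes = 2 + 10 + 10 + 4 + 4 + 4 + 1 + 1 + 10 + 1 + 10 + 7 + 5 + 5 + 6 + 2 + 3 + 3 + 1 + 3 + 0 = 92

92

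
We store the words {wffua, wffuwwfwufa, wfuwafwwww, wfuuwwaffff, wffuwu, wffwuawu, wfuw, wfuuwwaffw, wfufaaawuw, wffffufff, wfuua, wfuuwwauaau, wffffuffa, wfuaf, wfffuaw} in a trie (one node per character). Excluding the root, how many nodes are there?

For each word, the new-node count is its length minus the longest prefix already in the trie:
  "wffua" → 5 new (w, f, f, u, a)
  "wffuwwfwufa" → prefix "wffu" already present; 7 new (w, w, f, w, u, f, a)
  "wfuwafwwww" → prefix "wf" already present; 8 new (u, w, a, f, w, w, w, w)
  "wfuuwwaffff" → prefix "wfu" already present; 8 new (u, w, w, a, f, f, f, f)
  "wffuwu" → prefix "wffuw" already present; 1 new (u)
  "wffwuawu" → prefix "wff" already present; 5 new (w, u, a, w, u)
  "wfuw" → prefix "wfuw" already present; 0 new (none)
  "wfuuwwaffw" → prefix "wfuuwwaff" already present; 1 new (w)
  "wfufaaawuw" → prefix "wfu" already present; 7 new (f, a, a, a, w, u, w)
  "wffffufff" → prefix "wff" already present; 6 new (f, f, u, f, f, f)
  "wfuua" → prefix "wfuu" already present; 1 new (a)
  "wfuuwwauaau" → prefix "wfuuwwa" already present; 4 new (u, a, a, u)
  "wffffuffa" → prefix "wffffuff" already present; 1 new (a)
  "wfuaf" → prefix "wfu" already present; 2 new (a, f)
  "wfffuaw" → prefix "wfff" already present; 3 new (u, a, w)
Total nodes = 5 + 7 + 8 + 8 + 1 + 5 + 0 + 1 + 7 + 6 + 1 + 4 + 1 + 2 + 3 = 59

59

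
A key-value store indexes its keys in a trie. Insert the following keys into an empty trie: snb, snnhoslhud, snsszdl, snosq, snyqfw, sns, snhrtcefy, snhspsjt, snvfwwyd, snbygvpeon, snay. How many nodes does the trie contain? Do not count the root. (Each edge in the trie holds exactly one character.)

50

Insert word by word; a character creates a node only if that edge doesn't already exist:
  "snb" → 3 new (s, n, b)
  "snnhoslhud" → prefix "sn" already present; 8 new (n, h, o, s, l, h, u, d)
  "snsszdl" → prefix "sn" already present; 5 new (s, s, z, d, l)
  "snosq" → prefix "sn" already present; 3 new (o, s, q)
  "snyqfw" → prefix "sn" already present; 4 new (y, q, f, w)
  "sns" → prefix "sns" already present; 0 new (none)
  "snhrtcefy" → prefix "sn" already present; 7 new (h, r, t, c, e, f, y)
  "snhspsjt" → prefix "snh" already present; 5 new (s, p, s, j, t)
  "snvfwwyd" → prefix "sn" already present; 6 new (v, f, w, w, y, d)
  "snbygvpeon" → prefix "snb" already present; 7 new (y, g, v, p, e, o, n)
  "snay" → prefix "sn" already present; 2 new (a, y)
Total nodes = 3 + 8 + 5 + 3 + 4 + 0 + 7 + 5 + 6 + 7 + 2 = 50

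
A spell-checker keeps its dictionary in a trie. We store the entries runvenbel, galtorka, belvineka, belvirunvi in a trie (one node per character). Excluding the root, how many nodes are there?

Count nodes per top-level branch (shared prefixes stored once):
  'b'-branch (belvineka, belvirunvi): 14 nodes
  'g'-branch (galtorka): 8 nodes
  'r'-branch (runvenbel): 9 nodes
Sum: 31

31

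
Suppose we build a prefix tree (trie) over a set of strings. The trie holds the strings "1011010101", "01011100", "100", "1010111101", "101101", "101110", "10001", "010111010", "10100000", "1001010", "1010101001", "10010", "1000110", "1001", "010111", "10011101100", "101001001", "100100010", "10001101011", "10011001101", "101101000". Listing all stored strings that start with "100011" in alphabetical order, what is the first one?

1000110

Words with prefix "100011", in lexicographic order: "1000110", "10001101011"
The 1st is 1000110.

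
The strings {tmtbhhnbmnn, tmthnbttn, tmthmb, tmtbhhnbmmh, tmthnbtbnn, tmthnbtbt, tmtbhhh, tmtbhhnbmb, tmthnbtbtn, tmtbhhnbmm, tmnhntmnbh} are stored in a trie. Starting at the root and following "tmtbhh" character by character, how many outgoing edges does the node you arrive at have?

The children of the "tmtbhh" node are the distinct next characters among strings starting with "tmtbhh".
Distinct next characters after "tmtbhh": h, n.
That node has 2 child edges.

2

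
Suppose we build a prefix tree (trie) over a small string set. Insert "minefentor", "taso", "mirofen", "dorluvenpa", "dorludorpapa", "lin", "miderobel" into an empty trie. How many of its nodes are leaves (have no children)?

7

A leaf is a node with no children — equivalently, the end of a word that is not a proper prefix of any other stored word.
Those words: "dorludorpapa", "dorluvenpa", "lin", "miderobel", "minefentor", "mirofen", "taso"
Leaf count: 7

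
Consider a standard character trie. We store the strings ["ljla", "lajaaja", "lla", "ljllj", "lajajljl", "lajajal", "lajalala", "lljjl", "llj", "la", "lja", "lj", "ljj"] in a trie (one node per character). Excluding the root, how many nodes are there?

29

Insert word by word; a character creates a node only if that edge doesn't already exist:
  "ljla" → 4 new (l, j, l, a)
  "lajaaja" → prefix "l" already present; 6 new (a, j, a, a, j, a)
  "lla" → prefix "l" already present; 2 new (l, a)
  "ljllj" → prefix "ljl" already present; 2 new (l, j)
  "lajajljl" → prefix "laja" already present; 4 new (j, l, j, l)
  "lajajal" → prefix "lajaj" already present; 2 new (a, l)
  "lajalala" → prefix "laja" already present; 4 new (l, a, l, a)
  "lljjl" → prefix "ll" already present; 3 new (j, j, l)
  "llj" → prefix "llj" already present; 0 new (none)
  "la" → prefix "la" already present; 0 new (none)
  "lja" → prefix "lj" already present; 1 new (a)
  "lj" → prefix "lj" already present; 0 new (none)
  "ljj" → prefix "lj" already present; 1 new (j)
Total nodes = 4 + 6 + 2 + 2 + 4 + 2 + 4 + 3 + 0 + 0 + 1 + 0 + 1 = 29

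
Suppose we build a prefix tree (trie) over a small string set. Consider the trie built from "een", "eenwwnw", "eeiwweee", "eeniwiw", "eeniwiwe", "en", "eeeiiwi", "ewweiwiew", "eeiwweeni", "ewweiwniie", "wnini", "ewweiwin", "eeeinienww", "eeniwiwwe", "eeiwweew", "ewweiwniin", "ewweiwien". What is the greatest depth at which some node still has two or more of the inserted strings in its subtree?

9

The deepest shared node is where two words last agree before diverging.
e.g. "ewweiwniie" and "ewweiwniin" share the prefix "ewweiwnii" of length 9; no pair shares a longer one.
Longest shared-prefix length: 9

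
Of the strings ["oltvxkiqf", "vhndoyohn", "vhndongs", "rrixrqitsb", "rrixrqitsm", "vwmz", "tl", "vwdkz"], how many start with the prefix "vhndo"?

2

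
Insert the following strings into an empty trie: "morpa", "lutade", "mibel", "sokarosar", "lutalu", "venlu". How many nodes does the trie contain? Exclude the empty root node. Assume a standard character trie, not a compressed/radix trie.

Count nodes per top-level branch (shared prefixes stored once):
  'l'-branch (lutade, lutalu): 8 nodes
  'm'-branch (mibel, morpa): 9 nodes
  's'-branch (sokarosar): 9 nodes
  'v'-branch (venlu): 5 nodes
Sum: 31

31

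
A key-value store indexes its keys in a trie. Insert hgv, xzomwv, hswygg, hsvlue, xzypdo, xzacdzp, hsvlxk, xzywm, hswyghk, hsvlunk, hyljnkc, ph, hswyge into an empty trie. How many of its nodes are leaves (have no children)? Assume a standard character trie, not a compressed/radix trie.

13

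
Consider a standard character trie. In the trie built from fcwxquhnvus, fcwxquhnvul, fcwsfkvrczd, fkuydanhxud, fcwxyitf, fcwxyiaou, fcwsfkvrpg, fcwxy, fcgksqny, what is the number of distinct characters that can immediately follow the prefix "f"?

2

The children of the "f" node are the distinct next characters among strings starting with "f".
Characters that immediately follow "f" among the stored strings: {c, k}.
That node has 2 child edges.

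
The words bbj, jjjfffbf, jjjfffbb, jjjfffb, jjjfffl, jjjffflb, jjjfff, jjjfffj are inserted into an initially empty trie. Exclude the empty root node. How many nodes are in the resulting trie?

Count nodes per top-level branch (shared prefixes stored once):
  'b'-branch (bbj): 3 nodes
  'j'-branch (jjjfff, jjjfffb, jjjfffbb, jjjfffbf, jjjfffj, jjjfffl, jjjffflb): 12 nodes
Sum: 15

15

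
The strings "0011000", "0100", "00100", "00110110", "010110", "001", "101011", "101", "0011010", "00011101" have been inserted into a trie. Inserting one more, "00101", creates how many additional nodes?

The longest prefix of "00101" already in the trie is "0010" (length 4).
Each of the 1 remaining characters creates one node.

1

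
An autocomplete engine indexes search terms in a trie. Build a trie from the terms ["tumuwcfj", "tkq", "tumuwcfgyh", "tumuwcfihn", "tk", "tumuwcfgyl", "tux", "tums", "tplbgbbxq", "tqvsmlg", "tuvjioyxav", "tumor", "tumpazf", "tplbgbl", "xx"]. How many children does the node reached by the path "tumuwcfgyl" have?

The children of the "tumuwcfgyl" node are the distinct next characters among strings starting with "tumuwcfgyl".
No stored string extends past "tumuwcfgyl".
That node has 0 child edges.

0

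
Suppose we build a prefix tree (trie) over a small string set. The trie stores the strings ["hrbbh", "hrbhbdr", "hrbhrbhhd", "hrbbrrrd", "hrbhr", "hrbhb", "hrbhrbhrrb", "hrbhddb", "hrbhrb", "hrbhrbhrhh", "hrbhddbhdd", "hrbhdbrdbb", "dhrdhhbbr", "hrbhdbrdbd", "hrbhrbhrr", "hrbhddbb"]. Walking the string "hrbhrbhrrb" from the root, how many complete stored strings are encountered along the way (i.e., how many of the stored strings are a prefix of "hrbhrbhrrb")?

4

Walk "hrbhrbhrrb" from the root; an end-of-word marker is hit whenever a stored word is a prefix of "hrbhrbhrrb".
Prefixes of the query that are stored words: "hrbhr", "hrbhrb", "hrbhrbhrr", "hrbhrbhrrb"
Count: 4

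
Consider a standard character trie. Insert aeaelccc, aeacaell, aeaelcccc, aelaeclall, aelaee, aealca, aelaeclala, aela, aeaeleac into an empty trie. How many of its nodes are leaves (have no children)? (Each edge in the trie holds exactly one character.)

7

Leaves are exactly the stored words that no other stored word extends.
Those words: "aeacaell", "aeaelcccc", "aeaeleac", "aealca", "aelaeclala", "aelaeclall", "aelaee"
Leaf count: 7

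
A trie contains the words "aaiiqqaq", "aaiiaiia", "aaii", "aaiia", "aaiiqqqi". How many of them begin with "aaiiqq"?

Traverse to the node for "aaiiqq", then collect every word in that subtree.
Words under "aaiiqq": aaiiqqaq, aaiiqqqi
Count: 2

2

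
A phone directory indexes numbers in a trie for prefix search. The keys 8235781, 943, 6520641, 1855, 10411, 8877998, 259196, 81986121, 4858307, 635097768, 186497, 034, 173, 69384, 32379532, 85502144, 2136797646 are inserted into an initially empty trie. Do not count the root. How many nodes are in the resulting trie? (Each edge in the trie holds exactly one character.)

Count nodes per top-level branch (shared prefixes stored once):
  '0'-branch (034): 3 nodes
  '1'-branch (10411, 173, 1855, 186497): 14 nodes
  '2'-branch (2136797646, 259196): 15 nodes
  '3'-branch (32379532): 8 nodes
  '4'-branch (4858307): 7 nodes
  '6'-branch (635097768, 6520641, 69384): 19 nodes
  '8'-branch (81986121, 8235781, 85502144, 8877998): 27 nodes
  '9'-branch (943): 3 nodes
Sum: 96

96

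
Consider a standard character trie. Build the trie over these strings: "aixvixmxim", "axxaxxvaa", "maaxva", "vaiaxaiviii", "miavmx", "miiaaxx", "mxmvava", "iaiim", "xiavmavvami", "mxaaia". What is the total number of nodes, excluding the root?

Trace insertions, counting only characters that open a new branch:
  "aixvixmxim" → 10 new (a, i, x, v, i, x, m, x, i, m)
  "axxaxxvaa" → prefix "a" already present; 8 new (x, x, a, x, x, v, a, a)
  "maaxva" → 6 new (m, a, a, x, v, a)
  "vaiaxaiviii" → 11 new (v, a, i, a, x, a, i, v, i, i, i)
  "miavmx" → prefix "m" already present; 5 new (i, a, v, m, x)
  "miiaaxx" → prefix "mi" already present; 5 new (i, a, a, x, x)
  "mxmvava" → prefix "m" already present; 6 new (x, m, v, a, v, a)
  "iaiim" → 5 new (i, a, i, i, m)
  "xiavmavvami" → 11 new (x, i, a, v, m, a, v, v, a, m, i)
  "mxaaia" → prefix "mx" already present; 4 new (a, a, i, a)
Total nodes = 10 + 8 + 6 + 11 + 5 + 5 + 6 + 5 + 11 + 4 = 71

71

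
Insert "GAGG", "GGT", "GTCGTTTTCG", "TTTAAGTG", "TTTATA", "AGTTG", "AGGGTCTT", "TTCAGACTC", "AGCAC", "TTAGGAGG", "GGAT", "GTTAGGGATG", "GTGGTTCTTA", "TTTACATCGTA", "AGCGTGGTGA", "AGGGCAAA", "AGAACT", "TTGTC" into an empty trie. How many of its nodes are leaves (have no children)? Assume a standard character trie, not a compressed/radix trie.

18

A leaf is a node with no children — equivalently, the end of a word that is not a proper prefix of any other stored word.
Those words: "AGAACT", "AGCAC", "AGCGTGGTGA", "AGGGCAAA", "AGGGTCTT", "AGTTG", "GAGG", "GGAT", "GGT", "GTCGTTTTCG", "GTGGTTCTTA", "GTTAGGGATG", "TTAGGAGG", "TTCAGACTC", "TTGTC", "TTTAAGTG", "TTTACATCGTA", "TTTATA"
Leaf count: 18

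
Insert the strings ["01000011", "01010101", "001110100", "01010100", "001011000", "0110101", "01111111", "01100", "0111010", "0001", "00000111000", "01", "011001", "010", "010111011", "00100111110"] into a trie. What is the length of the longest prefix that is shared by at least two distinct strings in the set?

7

Look for the deepest trie node that still has at least two words in its subtree.
e.g. "01010100" and "01010101" share the prefix "0101010" of length 7; no pair shares a longer one.
Longest shared-prefix length: 7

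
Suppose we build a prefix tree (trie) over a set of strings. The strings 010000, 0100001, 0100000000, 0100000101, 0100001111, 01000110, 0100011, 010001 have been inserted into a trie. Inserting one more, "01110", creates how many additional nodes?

The longest prefix of "01110" already in the trie is "01" (length 2).
So 5 − 2 = 3 new nodes.

3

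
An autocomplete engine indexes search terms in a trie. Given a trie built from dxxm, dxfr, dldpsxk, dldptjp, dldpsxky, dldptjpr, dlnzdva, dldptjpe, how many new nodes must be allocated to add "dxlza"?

3

The longest prefix of "dxlza" already in the trie is "dx" (length 2).
New nodes needed: |"dxlza"| − 2 = 5 − 2 = 3.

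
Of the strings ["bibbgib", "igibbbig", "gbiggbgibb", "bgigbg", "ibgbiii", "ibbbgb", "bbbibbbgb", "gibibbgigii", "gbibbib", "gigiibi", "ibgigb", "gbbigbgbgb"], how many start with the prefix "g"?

Traverse to the node for "g", then collect every word in that subtree.
Matches: "gbbigbgbgb", "gbibbib", "gbiggbgibb", "gibibbgigii", "gigiibi"
Count: 5

5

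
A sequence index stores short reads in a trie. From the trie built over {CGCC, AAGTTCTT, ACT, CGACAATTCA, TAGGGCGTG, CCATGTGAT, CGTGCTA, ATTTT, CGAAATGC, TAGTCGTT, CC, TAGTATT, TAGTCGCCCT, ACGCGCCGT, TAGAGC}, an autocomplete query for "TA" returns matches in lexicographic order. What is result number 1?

TAGAGC

Words with prefix "TA", in lexicographic order: "TAGAGC", "TAGGGCGTG", "TAGTATT", "TAGTCGCCCT", "TAGTCGTT"
Position 1: TAGAGC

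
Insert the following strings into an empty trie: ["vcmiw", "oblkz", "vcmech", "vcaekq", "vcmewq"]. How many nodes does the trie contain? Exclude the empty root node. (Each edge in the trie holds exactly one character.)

Trie structure (* marks end of a word):
(root)
├─ o
│  └─ b
│     └─ l
│        └─ k
│           └─ z *
└─ v
   └─ c
      ├─ a
      │  └─ e
      │     └─ k
      │        └─ q *
      └─ m
         ├─ e
         │  ├─ c
         │  │  └─ h *
         │  └─ w
         │     └─ q *
         └─ i
            └─ w *
Counting every labelled node above: 19.

19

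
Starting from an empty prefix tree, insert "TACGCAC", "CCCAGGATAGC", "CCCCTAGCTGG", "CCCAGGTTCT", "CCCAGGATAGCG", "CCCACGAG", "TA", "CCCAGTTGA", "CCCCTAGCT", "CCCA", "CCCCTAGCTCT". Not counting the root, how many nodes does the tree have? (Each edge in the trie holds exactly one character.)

For each word, the new-node count is its length minus the longest prefix already in the trie:
  "TACGCAC" → 7 new (T, A, C, G, C, A, C)
  "CCCAGGATAGC" → 11 new (C, C, C, A, G, G, A, T, A, G, C)
  "CCCCTAGCTGG" → prefix "CCC" already present; 8 new (C, T, A, G, C, T, G, G)
  "CCCAGGTTCT" → prefix "CCCAGG" already present; 4 new (T, T, C, T)
  "CCCAGGATAGCG" → prefix "CCCAGGATAGC" already present; 1 new (G)
  "CCCACGAG" → prefix "CCCA" already present; 4 new (C, G, A, G)
  "TA" → prefix "TA" already present; 0 new (none)
  "CCCAGTTGA" → prefix "CCCAG" already present; 4 new (T, T, G, A)
  "CCCCTAGCT" → prefix "CCCCTAGCT" already present; 0 new (none)
  "CCCA" → prefix "CCCA" already present; 0 new (none)
  "CCCCTAGCTCT" → prefix "CCCCTAGCT" already present; 2 new (C, T)
Total nodes = 7 + 11 + 8 + 4 + 1 + 4 + 0 + 4 + 0 + 0 + 2 = 41

41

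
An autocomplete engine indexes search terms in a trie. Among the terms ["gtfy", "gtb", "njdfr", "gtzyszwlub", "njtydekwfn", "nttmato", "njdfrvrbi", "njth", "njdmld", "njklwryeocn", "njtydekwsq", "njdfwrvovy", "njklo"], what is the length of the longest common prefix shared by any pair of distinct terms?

Equivalently: take the maximum, over all pairs, of their longest common prefix length.
e.g. "njtydekwfn" and "njtydekwsq" share the prefix "njtydekw" of length 8; no pair shares a longer one.
Longest shared-prefix length: 8

8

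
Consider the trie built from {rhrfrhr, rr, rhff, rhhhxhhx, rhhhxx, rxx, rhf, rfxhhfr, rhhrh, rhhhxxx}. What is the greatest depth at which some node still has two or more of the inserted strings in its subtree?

The deepest shared node is where two words last agree before diverging.
"rhhhxx" and "rhhhxxx" agree on "rhhhxx" (6 characters) before diverging; nothing deeper is shared.
Longest shared-prefix length: 6

6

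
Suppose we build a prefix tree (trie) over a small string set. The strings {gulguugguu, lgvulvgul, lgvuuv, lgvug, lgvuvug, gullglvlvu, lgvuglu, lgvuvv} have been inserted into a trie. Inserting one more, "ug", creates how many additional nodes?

2

No existing word starts with "u", so every character of "ug" needs a new node.
2 − 0 = 2 new nodes.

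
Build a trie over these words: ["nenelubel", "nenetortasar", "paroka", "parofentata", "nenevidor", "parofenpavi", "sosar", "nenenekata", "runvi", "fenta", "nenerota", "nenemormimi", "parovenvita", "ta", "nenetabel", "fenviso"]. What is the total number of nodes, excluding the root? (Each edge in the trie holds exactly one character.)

For each word, the new-node count is its length minus the longest prefix already in the trie:
  "nenelubel" → 9 new (n, e, n, e, l, u, b, e, l)
  "nenetortasar" → prefix "nene" already present; 8 new (t, o, r, t, a, s, a, r)
  "paroka" → 6 new (p, a, r, o, k, a)
  "parofentata" → prefix "paro" already present; 7 new (f, e, n, t, a, t, a)
  "nenevidor" → prefix "nene" already present; 5 new (v, i, d, o, r)
  "parofenpavi" → prefix "parofen" already present; 4 new (p, a, v, i)
  "sosar" → 5 new (s, o, s, a, r)
  "nenenekata" → prefix "nene" already present; 6 new (n, e, k, a, t, a)
  "runvi" → 5 new (r, u, n, v, i)
  "fenta" → 5 new (f, e, n, t, a)
  "nenerota" → prefix "nene" already present; 4 new (r, o, t, a)
  "nenemormimi" → prefix "nene" already present; 7 new (m, o, r, m, i, m, i)
  "parovenvita" → prefix "paro" already present; 7 new (v, e, n, v, i, t, a)
  "ta" → 2 new (t, a)
  "nenetabel" → prefix "nenet" already present; 4 new (a, b, e, l)
  "fenviso" → prefix "fen" already present; 4 new (v, i, s, o)
Total nodes = 9 + 8 + 6 + 7 + 5 + 4 + 5 + 6 + 5 + 5 + 4 + 7 + 7 + 2 + 4 + 4 = 88

88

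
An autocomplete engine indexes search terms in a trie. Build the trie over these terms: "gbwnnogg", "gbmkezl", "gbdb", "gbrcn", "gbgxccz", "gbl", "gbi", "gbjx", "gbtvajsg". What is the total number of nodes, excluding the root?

Count nodes per top-level branch (shared prefixes stored once):
  'g'-branch (gbdb, gbgxccz, gbi, gbjx, gbl, gbmkezl, gbrcn, gbtvajsg, gbwnnogg): 33 nodes
Sum: 33

33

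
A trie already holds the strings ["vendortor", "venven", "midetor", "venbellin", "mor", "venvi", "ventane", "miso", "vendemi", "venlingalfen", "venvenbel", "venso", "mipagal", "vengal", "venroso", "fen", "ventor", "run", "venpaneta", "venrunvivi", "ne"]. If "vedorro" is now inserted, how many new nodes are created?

5

Walking "vedorro" from the root, the first 2 characters ("ve") follow existing edges; "d" is the first miss.
New nodes needed: |"vedorro"| − 2 = 7 − 2 = 5.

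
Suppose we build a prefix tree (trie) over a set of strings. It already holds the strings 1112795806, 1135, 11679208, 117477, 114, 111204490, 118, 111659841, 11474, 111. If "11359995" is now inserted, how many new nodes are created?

4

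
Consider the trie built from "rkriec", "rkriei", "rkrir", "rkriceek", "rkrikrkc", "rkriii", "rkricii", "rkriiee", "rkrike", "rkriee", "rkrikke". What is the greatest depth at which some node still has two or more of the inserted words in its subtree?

5

The deepest shared node is where two words last agree before diverging.
"rkriceek" and "rkricii" agree on "rkric" (5 characters) before diverging; nothing deeper is shared.
Longest shared-prefix length: 5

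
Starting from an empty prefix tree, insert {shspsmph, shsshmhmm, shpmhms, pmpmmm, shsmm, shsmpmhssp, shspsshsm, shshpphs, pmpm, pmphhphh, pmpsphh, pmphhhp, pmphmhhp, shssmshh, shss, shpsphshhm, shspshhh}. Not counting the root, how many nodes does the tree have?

71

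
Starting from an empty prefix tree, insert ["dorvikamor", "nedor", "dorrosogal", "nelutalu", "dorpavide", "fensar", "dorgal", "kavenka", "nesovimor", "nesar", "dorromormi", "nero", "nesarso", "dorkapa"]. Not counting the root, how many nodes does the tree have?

72

For each word, the new-node count is its length minus the longest prefix already in the trie:
  "dorvikamor" → 10 new (d, o, r, v, i, k, a, m, o, r)
  "nedor" → 5 new (n, e, d, o, r)
  "dorrosogal" → prefix "dor" already present; 7 new (r, o, s, o, g, a, l)
  "nelutalu" → prefix "ne" already present; 6 new (l, u, t, a, l, u)
  "dorpavide" → prefix "dor" already present; 6 new (p, a, v, i, d, e)
  "fensar" → 6 new (f, e, n, s, a, r)
  "dorgal" → prefix "dor" already present; 3 new (g, a, l)
  "kavenka" → 7 new (k, a, v, e, n, k, a)
  "nesovimor" → prefix "ne" already present; 7 new (s, o, v, i, m, o, r)
  "nesar" → prefix "nes" already present; 2 new (a, r)
  "dorromormi" → prefix "dorro" already present; 5 new (m, o, r, m, i)
  "nero" → prefix "ne" already present; 2 new (r, o)
  "nesarso" → prefix "nesar" already present; 2 new (s, o)
  "dorkapa" → prefix "dor" already present; 4 new (k, a, p, a)
Total nodes = 10 + 5 + 7 + 6 + 6 + 6 + 3 + 7 + 7 + 2 + 5 + 2 + 2 + 4 = 72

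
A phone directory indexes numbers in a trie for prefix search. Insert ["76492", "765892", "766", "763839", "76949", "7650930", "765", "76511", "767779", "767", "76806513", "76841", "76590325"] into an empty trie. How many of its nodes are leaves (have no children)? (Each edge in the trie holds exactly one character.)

A leaf is a node with no children — equivalently, the end of a word that is not a proper prefix of any other stored word.
Those words: "763839", "76492", "7650930", "76511", "765892", "76590325", "766", "767779", "76806513", "76841", "76949"
Leaf count: 11

11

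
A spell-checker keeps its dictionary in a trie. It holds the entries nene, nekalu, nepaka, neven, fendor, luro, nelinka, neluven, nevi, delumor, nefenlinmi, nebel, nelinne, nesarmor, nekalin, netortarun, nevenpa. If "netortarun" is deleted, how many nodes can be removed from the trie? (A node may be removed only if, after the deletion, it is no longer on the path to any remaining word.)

8

After clearing the end-marker at "netortarun", prune upward until reaching a node still needed by another word.
The suffix "tortarun" (8 nodes) is used only by "netortarun"; the node for "ne" still has the child "n", so pruning stops there.
Nodes removed: 8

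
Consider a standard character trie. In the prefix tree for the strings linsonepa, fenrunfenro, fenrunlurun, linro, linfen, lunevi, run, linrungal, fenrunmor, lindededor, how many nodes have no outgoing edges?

10

A leaf is a node with no children — equivalently, the end of a word that is not a proper prefix of any other stored word.
Those words: "fenrunfenro", "fenrunlurun", "fenrunmor", "lindededor", "linfen", "linro", "linrungal", "linsonepa", "lunevi", "run"
Leaf count: 10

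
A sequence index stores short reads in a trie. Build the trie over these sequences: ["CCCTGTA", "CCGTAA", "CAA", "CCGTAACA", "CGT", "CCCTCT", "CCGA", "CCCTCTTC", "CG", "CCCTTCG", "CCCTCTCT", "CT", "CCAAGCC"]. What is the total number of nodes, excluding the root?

Trie structure (* marks end of a word):
(root)
└─ C
   ├─ A
   │  └─ A *
   ├─ C
   │  ├─ A
   │  │  └─ A
   │  │     └─ G
   │  │        └─ C
   │  │           └─ C *
   │  ├─ C
   │  │  └─ T
   │  │     ├─ C
   │  │     │  └─ T *
   │  │     │     ├─ C
   │  │     │     │  └─ T *
   │  │     │     └─ T
   │  │     │        └─ C *
   │  │     ├─ G
   │  │     │  └─ T
   │  │     │     └─ A *
   │  │     └─ T
   │  │        └─ C
   │  │           └─ G *
   │  └─ G
   │     ├─ A *
   │     └─ T
   │        └─ A
   │           └─ A *
   │              └─ C
   │                 └─ A *
   ├─ G *
   │  └─ T *
   └─ T *
Counting every labelled node above: 33.

33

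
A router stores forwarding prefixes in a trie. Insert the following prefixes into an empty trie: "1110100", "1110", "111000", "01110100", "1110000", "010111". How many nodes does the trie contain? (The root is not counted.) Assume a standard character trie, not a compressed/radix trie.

Trie structure (* marks end of a word):
(root)
├─ 0
│  └─ 1
│     ├─ 0
│     │  └─ 1
│     │     └─ 1
│     │        └─ 1 *
│     └─ 1
│        └─ 1
│           └─ 0
│              └─ 1
│                 └─ 0
│                    └─ 0 *
└─ 1
   └─ 1
      └─ 1
         └─ 0 *
            ├─ 0
            │  └─ 0 *
            │     └─ 0 *
            └─ 1
               └─ 0
                  └─ 0 *
Counting every labelled node above: 22.

22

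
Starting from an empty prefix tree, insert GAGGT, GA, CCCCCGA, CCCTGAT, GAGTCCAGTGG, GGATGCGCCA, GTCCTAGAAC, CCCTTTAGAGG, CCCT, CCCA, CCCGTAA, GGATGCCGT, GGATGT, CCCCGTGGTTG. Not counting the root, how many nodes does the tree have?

65

For each word, the new-node count is its length minus the longest prefix already in the trie:
  "GAGGT" → 5 new (G, A, G, G, T)
  "GA" → prefix "GA" already present; 0 new (none)
  "CCCCCGA" → 7 new (C, C, C, C, C, G, A)
  "CCCTGAT" → prefix "CCC" already present; 4 new (T, G, A, T)
  "GAGTCCAGTGG" → prefix "GAG" already present; 8 new (T, C, C, A, G, T, G, G)
  "GGATGCGCCA" → prefix "G" already present; 9 new (G, A, T, G, C, G, C, C, A)
  "GTCCTAGAAC" → prefix "G" already present; 9 new (T, C, C, T, A, G, A, A, C)
  "CCCTTTAGAGG" → prefix "CCCT" already present; 7 new (T, T, A, G, A, G, G)
  "CCCT" → prefix "CCCT" already present; 0 new (none)
  "CCCA" → prefix "CCC" already present; 1 new (A)
  "CCCGTAA" → prefix "CCC" already present; 4 new (G, T, A, A)
  "GGATGCCGT" → prefix "GGATGC" already present; 3 new (C, G, T)
  "GGATGT" → prefix "GGATG" already present; 1 new (T)
  "CCCCGTGGTTG" → prefix "CCCC" already present; 7 new (G, T, G, G, T, T, G)
Total nodes = 5 + 0 + 7 + 4 + 8 + 9 + 9 + 7 + 0 + 1 + 4 + 3 + 1 + 7 = 65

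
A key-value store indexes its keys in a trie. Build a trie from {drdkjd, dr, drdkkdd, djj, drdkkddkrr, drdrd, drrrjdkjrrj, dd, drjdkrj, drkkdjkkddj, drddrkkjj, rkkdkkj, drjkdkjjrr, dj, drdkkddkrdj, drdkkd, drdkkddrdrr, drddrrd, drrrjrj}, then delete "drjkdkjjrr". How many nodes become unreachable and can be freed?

7

Walk "drjkdkjjrr" from the leaf back toward the root, removing each node that no remaining word uses.
The suffix "kdkjjrr" (7 nodes) is used only by "drjkdkjjrr"; the node for "drj" still has the child "d", so pruning stops there.
Nodes removed: 7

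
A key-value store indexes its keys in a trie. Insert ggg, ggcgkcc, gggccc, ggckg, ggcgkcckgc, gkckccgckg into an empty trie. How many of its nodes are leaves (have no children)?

A leaf is a node with no children — equivalently, the end of a word that is not a proper prefix of any other stored word.
Those words: "ggcgkcckgc", "ggckg", "gggccc", "gkckccgckg"
Leaf count: 4

4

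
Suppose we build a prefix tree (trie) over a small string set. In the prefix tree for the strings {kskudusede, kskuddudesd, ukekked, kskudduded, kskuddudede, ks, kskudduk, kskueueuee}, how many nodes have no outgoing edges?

A leaf is a node with no children — equivalently, the end of a word that is not a proper prefix of any other stored word.
Those words: "kskuddudede", "kskuddudesd", "kskudduk", "kskudusede", "kskueueuee", "ukekked"
Leaf count: 6

6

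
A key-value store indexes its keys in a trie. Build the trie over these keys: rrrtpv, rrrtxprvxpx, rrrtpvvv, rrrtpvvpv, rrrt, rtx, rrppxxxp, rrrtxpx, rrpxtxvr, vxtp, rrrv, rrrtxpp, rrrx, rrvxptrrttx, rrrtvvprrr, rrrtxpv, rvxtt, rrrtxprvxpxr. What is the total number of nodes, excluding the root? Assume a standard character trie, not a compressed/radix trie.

59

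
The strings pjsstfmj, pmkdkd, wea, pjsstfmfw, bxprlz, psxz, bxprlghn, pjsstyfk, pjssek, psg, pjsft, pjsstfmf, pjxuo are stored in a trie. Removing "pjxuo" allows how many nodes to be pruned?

Walk "pjxuo" from the leaf back toward the root, removing each node that no remaining word uses.
The suffix "xuo" (3 nodes) is used only by "pjxuo"; the node for "pj" still has the child "s", so pruning stops there.
Nodes removed: 3

3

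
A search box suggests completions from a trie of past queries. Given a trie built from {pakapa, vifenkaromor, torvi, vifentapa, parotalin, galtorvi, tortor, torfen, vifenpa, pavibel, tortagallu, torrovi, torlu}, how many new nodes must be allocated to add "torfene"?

1

"torfen" is already a path in the trie; the remaining "e" must be added.
New nodes needed: |"torfene"| − 6 = 7 − 6 = 1.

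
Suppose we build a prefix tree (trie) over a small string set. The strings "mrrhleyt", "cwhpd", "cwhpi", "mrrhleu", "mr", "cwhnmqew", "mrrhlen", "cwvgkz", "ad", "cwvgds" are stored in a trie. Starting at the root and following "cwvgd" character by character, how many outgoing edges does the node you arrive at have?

Follow the path "cwvgd" to its node, then look at its outgoing edges.
Distinct next characters after "cwvgd": s.
That node has 1 child edge.

1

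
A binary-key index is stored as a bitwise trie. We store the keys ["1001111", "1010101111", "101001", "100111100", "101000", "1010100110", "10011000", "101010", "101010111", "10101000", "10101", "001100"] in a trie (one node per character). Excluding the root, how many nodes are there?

Count nodes per top-level branch (shared prefixes stored once):
  '0'-branch (001100): 6 nodes
  '1'-branch (10011000, 1001111, 100111100, 101000, 101001, 10101, 101010, 10101000, 1010100110, 101010111, 1010101111): 28 nodes
Sum: 34

34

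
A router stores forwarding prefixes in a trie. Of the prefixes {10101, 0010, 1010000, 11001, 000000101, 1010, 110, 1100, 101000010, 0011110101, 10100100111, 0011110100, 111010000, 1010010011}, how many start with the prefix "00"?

Walk to "00"; the words in its subtree are exactly those with that prefix.
Matches: "000000101", "0010", "0011110100", "0011110101"
Count: 4

4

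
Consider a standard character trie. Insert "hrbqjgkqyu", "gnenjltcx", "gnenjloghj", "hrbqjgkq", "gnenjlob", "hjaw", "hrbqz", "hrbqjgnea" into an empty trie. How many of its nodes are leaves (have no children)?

7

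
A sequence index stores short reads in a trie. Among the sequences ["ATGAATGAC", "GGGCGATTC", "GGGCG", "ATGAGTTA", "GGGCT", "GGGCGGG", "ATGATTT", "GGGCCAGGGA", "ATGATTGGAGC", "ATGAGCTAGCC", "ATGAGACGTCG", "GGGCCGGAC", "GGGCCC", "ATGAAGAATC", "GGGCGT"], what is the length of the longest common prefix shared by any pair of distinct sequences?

Equivalently: take the maximum, over all pairs, of their longest common prefix length.
e.g. "ATGATTGGAGC" and "ATGATTT" share the prefix "ATGATT" of length 6; no pair shares a longer one.
Longest shared-prefix length: 6

6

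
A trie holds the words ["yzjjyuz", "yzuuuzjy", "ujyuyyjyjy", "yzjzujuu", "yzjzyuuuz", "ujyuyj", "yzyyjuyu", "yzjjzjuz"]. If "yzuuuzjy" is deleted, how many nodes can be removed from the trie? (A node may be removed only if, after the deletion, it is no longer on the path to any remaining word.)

6

A node on "yzuuuzjy"'s path can go only if nothing else ends at it or branches off below it.
The suffix "uuuzjy" (6 nodes) is used only by "yzuuuzjy"; the node for "yz" still has the child "j", so pruning stops there.
Nodes removed: 6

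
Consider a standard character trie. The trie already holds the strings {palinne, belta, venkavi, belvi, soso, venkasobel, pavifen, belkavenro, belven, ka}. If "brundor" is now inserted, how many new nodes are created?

Walking "brundor" from the root, the first 1 characters ("b") follow existing edges; "r" is the first miss.
So 7 − 1 = 6 new nodes.

6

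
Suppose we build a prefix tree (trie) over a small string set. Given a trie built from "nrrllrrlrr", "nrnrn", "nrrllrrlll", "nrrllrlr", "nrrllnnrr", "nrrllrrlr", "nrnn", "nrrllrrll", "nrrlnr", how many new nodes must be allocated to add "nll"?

Walking "nll" from the root, the first 1 characters ("n") follow existing edges; "l" is the first miss.
New nodes needed: |"nll"| − 1 = 3 − 1 = 2.

2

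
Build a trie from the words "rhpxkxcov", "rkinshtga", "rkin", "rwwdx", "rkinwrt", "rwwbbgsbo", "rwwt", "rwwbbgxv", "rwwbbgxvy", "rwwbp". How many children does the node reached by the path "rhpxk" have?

1

The children of the "rhpxk" node are the distinct next characters among strings starting with "rhpxk".
Characters that immediately follow "rhpxk" among the stored strings: {x}.
That node has 1 child edge.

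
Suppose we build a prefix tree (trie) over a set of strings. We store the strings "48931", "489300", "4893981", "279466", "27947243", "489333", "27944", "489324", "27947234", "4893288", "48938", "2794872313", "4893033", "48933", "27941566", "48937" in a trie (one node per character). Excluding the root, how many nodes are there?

Insert word by word; a character creates a node only if that edge doesn't already exist:
  "48931" → 5 new (4, 8, 9, 3, 1)
  "489300" → prefix "4893" already present; 2 new (0, 0)
  "4893981" → prefix "4893" already present; 3 new (9, 8, 1)
  "279466" → 6 new (2, 7, 9, 4, 6, 6)
  "27947243" → prefix "2794" already present; 4 new (7, 2, 4, 3)
  "489333" → prefix "4893" already present; 2 new (3, 3)
  "27944" → prefix "2794" already present; 1 new (4)
  "489324" → prefix "4893" already present; 2 new (2, 4)
  "27947234" → prefix "279472" already present; 2 new (3, 4)
  "4893288" → prefix "48932" already present; 2 new (8, 8)
  "48938" → prefix "4893" already present; 1 new (8)
  "2794872313" → prefix "2794" already present; 6 new (8, 7, 2, 3, 1, 3)
  "4893033" → prefix "48930" already present; 2 new (3, 3)
  "48933" → prefix "48933" already present; 0 new (none)
  "27941566" → prefix "2794" already present; 4 new (1, 5, 6, 6)
  "48937" → prefix "4893" already present; 1 new (7)
Total nodes = 5 + 2 + 3 + 6 + 4 + 2 + 1 + 2 + 2 + 2 + 1 + 6 + 2 + 0 + 4 + 1 = 43

43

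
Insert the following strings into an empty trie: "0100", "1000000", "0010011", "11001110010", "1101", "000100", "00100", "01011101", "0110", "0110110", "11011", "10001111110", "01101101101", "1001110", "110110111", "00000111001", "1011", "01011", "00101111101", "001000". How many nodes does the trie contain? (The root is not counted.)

80

Trace insertions, counting only characters that open a new branch:
  "0100" → 4 new (0, 1, 0, 0)
  "1000000" → 7 new (1, 0, 0, 0, 0, 0, 0)
  "0010011" → prefix "0" already present; 6 new (0, 1, 0, 0, 1, 1)
  "11001110010" → prefix "1" already present; 10 new (1, 0, 0, 1, 1, 1, 0, 0, 1, 0)
  "1101" → prefix "110" already present; 1 new (1)
  "000100" → prefix "00" already present; 4 new (0, 1, 0, 0)
  "00100" → prefix "00100" already present; 0 new (none)
  "01011101" → prefix "010" already present; 5 new (1, 1, 1, 0, 1)
  "0110" → prefix "01" already present; 2 new (1, 0)
  "0110110" → prefix "0110" already present; 3 new (1, 1, 0)
  "11011" → prefix "1101" already present; 1 new (1)
  "10001111110" → prefix "1000" already present; 7 new (1, 1, 1, 1, 1, 1, 0)
  "01101101101" → prefix "0110110" already present; 4 new (1, 1, 0, 1)
  "1001110" → prefix "100" already present; 4 new (1, 1, 1, 0)
  "110110111" → prefix "11011" already present; 4 new (0, 1, 1, 1)
  "00000111001" → prefix "000" already present; 8 new (0, 0, 1, 1, 1, 0, 0, 1)
  "1011" → prefix "10" already present; 2 new (1, 1)
  "01011" → prefix "01011" already present; 0 new (none)
  "00101111101" → prefix "0010" already present; 7 new (1, 1, 1, 1, 1, 0, 1)
  "001000" → prefix "00100" already present; 1 new (0)
Total nodes = 4 + 7 + 6 + 10 + 1 + 4 + 0 + 5 + 2 + 3 + 1 + 7 + 4 + 4 + 4 + 8 + 2 + 0 + 7 + 1 = 80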